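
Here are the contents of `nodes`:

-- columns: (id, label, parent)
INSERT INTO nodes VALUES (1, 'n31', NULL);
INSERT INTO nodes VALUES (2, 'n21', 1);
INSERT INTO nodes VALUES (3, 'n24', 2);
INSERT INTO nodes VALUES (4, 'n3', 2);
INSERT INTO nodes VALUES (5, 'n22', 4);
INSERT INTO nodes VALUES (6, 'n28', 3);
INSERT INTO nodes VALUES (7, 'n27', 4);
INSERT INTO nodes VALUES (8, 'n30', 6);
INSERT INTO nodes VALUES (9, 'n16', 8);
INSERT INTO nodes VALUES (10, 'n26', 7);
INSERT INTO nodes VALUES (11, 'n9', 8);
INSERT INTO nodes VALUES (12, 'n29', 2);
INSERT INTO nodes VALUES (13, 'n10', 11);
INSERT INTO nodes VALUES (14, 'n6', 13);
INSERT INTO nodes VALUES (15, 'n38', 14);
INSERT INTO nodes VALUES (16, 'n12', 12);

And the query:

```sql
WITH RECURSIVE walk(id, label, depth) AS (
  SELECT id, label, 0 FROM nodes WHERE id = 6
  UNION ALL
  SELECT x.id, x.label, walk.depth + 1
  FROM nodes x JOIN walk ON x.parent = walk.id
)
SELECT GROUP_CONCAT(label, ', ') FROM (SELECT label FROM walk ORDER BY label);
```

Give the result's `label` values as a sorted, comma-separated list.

Base: id=6 (n28) at depth 0.
Iteration 1: rows with parent in {6} -> n30 (id 8, depth 1).
Iteration 2: rows with parent in {8} -> n16 (id 9, depth 2), n9 (id 11, depth 2).
Iteration 3: rows with parent in {9,11} -> n10 (id 13, depth 3).
Iteration 4: rows with parent in {13} -> n6 (id 14, depth 4).
Iteration 5: rows with parent in {14} -> n38 (id 15, depth 5).
Iteration 6: no rows with parent in {15}; recursion stops.

n10, n16, n28, n30, n38, n6, n9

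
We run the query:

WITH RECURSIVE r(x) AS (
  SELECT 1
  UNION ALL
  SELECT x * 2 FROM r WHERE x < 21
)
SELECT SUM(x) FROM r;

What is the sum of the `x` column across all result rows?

63

Base: x=1.
Iteration 1: 1 < 21 holds -> x = 1 * 2 = 2.
Iteration 2: 2 < 21 holds -> x = 2 * 2 = 4.
Iteration 3: 4 < 21 holds -> x = 4 * 2 = 8.
Iteration 4: 8 < 21 holds -> x = 8 * 2 = 16.
Iteration 5: 16 < 21 holds -> x = 16 * 2 = 32.
Iteration 6: 32 < 21 fails; recursion stops.
SUM(x) = 1 + 2 + 4 + 8 + 16 + 32 = 63.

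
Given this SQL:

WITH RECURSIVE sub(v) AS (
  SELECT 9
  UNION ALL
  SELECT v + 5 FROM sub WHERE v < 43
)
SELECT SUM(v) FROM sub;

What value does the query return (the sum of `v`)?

212

Base: v=9.
Iteration 1: 9 < 43 holds -> v = 9 + 5 = 14.
Iteration 2: 14 < 43 holds -> v = 14 + 5 = 19.
Iteration 3: 19 < 43 holds -> v = 19 + 5 = 24.
Iteration 4: 24 < 43 holds -> v = 24 + 5 = 29.
Iteration 5: 29 < 43 holds -> v = 29 + 5 = 34.
Iteration 6: 34 < 43 holds -> v = 34 + 5 = 39.
Iteration 7: 39 < 43 holds -> v = 39 + 5 = 44.
Iteration 8: 44 < 43 fails; recursion stops.
SUM(v) = 9 + 14 + 19 + 24 + 29 + 34 + 39 + 44 = 212.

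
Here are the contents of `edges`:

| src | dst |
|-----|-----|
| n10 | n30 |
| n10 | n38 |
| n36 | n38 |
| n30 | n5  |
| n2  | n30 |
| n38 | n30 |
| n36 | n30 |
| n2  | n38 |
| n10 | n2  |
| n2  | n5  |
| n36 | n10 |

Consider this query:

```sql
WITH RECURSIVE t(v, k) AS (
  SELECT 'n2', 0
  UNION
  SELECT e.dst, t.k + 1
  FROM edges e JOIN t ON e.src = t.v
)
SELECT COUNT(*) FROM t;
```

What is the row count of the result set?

7

Base: (n2, k=0).
Iteration 1: edges from {n2} -> (n30, k=1), (n38, k=1), (n5, k=1).
Iteration 2: edges from {n30,n38,n5} -> (n30, k=2), (n5, k=2).
Iteration 3: edges from {n30,n5} -> (n5, k=3).
Iteration 4: no outgoing edges from {n5}; recursion stops.
Total rows emitted: 7.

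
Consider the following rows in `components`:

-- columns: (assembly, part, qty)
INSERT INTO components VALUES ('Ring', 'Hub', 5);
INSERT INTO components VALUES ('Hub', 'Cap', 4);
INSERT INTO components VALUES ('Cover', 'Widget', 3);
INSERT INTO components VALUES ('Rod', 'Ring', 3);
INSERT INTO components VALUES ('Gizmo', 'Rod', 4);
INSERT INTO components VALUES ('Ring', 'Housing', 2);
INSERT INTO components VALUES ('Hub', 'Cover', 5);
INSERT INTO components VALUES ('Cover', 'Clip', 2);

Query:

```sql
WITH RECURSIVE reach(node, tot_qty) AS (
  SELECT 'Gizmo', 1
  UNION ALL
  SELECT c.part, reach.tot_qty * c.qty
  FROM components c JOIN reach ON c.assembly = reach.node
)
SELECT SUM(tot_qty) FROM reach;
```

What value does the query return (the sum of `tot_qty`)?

2141

Base: (Gizmo, tot_qty=1).
Iteration 1: components of {Gizmo} -> Rod = 1*4 = 4.
Iteration 2: components of {Rod} -> Ring = 4*3 = 12.
Iteration 3: components of {Ring} -> Housing = 12*2 = 24, Hub = 12*5 = 60.
Iteration 4: components of {Housing,Hub} -> Cap = 60*4 = 240, Cover = 60*5 = 300.
Iteration 5: components of {Cap,Cover} -> Clip = 300*2 = 600, Widget = 300*3 = 900.
Iteration 6: no further components; recursion stops.
SUM(tot_qty) = 1 + 4 + 12 + 60 + 24 + 300 + 240 + 900 + 600 = 2141.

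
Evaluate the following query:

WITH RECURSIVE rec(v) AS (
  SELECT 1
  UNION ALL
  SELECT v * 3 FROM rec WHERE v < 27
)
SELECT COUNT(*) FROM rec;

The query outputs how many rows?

Base: v=1.
Iteration 1: 1 < 27 holds -> v = 1 * 3 = 3.
Iteration 2: 3 < 27 holds -> v = 3 * 3 = 9.
Iteration 3: 9 < 27 holds -> v = 9 * 3 = 27.
Iteration 4: 27 < 27 fails; recursion stops.
Total rows emitted: 4.

4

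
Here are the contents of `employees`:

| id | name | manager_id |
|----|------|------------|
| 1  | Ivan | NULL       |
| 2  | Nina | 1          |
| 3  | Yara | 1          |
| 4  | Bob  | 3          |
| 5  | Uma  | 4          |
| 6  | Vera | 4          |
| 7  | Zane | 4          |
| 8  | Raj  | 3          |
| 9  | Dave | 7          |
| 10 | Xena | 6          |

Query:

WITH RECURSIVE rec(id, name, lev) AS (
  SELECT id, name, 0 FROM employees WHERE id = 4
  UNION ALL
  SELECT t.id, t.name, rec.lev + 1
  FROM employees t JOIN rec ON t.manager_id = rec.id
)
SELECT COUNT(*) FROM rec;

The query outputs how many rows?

Base: id=4 (Bob) at lev 0.
Iteration 1: rows with manager_id in {4} -> Uma (id 5, lev 1), Vera (id 6, lev 1), Zane (id 7, lev 1).
Iteration 2: rows with manager_id in {5,6,7} -> Dave (id 9, lev 2), Xena (id 10, lev 2).
Iteration 3: no rows with manager_id in {9,10}; recursion stops.
Total rows emitted: 6.

6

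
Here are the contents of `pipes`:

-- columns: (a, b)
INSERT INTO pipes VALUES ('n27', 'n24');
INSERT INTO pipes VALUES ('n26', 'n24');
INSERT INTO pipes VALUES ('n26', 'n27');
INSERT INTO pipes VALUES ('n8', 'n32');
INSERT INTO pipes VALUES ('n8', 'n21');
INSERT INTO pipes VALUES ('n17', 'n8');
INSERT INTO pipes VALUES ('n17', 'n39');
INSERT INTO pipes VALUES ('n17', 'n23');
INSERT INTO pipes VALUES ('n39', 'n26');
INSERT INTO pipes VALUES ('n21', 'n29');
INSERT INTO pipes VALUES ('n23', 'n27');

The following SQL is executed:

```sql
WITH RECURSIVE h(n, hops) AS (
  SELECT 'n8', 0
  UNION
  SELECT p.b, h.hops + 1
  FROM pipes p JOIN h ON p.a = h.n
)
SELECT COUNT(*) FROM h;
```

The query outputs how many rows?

4

Base: (n8, hops=0).
Iteration 1: edges from {n8} -> (n21, hops=1), (n32, hops=1).
Iteration 2: edges from {n21,n32} -> (n29, hops=2).
Iteration 3: no outgoing edges from {n29}; recursion stops.
Total rows emitted: 4.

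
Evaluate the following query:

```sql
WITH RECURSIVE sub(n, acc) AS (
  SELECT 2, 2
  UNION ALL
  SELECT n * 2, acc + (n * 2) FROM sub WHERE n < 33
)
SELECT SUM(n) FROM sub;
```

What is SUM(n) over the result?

Base: n=2, acc=2.
Iteration 1: 2 < 33 holds -> n = 2 * 2 = 4, acc = 2 + 4 = 6.
Iteration 2: 4 < 33 holds -> n = 4 * 2 = 8, acc = 6 + 8 = 14.
Iteration 3: 8 < 33 holds -> n = 8 * 2 = 16, acc = 14 + 16 = 30.
Iteration 4: 16 < 33 holds -> n = 16 * 2 = 32, acc = 30 + 32 = 62.
Iteration 5: 32 < 33 holds -> n = 32 * 2 = 64, acc = 62 + 64 = 126.
Iteration 6: 64 < 33 fails; recursion stops.
SUM(n) = 2 + 4 + 8 + 16 + 32 + 64 = 126.

126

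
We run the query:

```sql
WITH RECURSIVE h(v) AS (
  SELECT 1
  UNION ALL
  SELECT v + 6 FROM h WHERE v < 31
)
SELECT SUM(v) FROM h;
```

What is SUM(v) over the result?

Base: v=1.
Iteration 1: 1 < 31 holds -> v = 1 + 6 = 7.
Iteration 2: 7 < 31 holds -> v = 7 + 6 = 13.
Iteration 3: 13 < 31 holds -> v = 13 + 6 = 19.
Iteration 4: 19 < 31 holds -> v = 19 + 6 = 25.
Iteration 5: 25 < 31 holds -> v = 25 + 6 = 31.
Iteration 6: 31 < 31 fails; recursion stops.
SUM(v) = 1 + 7 + 13 + 19 + 25 + 31 = 96.

96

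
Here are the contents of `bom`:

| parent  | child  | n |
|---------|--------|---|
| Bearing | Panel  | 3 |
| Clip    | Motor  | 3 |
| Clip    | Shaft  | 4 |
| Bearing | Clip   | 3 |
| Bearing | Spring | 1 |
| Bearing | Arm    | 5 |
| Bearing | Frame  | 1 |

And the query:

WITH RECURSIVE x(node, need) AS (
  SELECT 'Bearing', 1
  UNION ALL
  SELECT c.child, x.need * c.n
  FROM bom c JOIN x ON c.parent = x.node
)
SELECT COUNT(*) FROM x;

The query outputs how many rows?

8

Base: (Bearing, need=1).
Iteration 1: components of {Bearing} -> Arm = 1*5 = 5, Clip = 1*3 = 3, Frame = 1*1 = 1, Panel = 1*3 = 3, Spring = 1*1 = 1.
Iteration 2: components of {Arm,Clip,Frame,Panel,Spring} -> Motor = 3*3 = 9, Shaft = 3*4 = 12.
Iteration 3: no further components; recursion stops.
Total rows emitted: 8.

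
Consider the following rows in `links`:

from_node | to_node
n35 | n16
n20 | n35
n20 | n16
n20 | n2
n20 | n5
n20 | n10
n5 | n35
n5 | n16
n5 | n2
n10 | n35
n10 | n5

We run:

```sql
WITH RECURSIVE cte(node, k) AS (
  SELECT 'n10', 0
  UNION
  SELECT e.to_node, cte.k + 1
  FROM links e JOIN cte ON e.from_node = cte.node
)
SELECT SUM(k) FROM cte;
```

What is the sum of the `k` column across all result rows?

Base: (n10, k=0).
Iteration 1: edges from {n10} -> (n35, k=1), (n5, k=1).
Iteration 2: edges from {n35,n5} -> (n16, k=2), (n2, k=2), (n35, k=2). [UNION drops 1 duplicate row(s)]
Iteration 3: edges from {n16,n2,n35} -> (n16, k=3).
Iteration 4: no outgoing edges from {n16}; recursion stops.
SUM(k) = 0 + 1 + 1 + 2 + 2 + 2 + 3 = 11.

11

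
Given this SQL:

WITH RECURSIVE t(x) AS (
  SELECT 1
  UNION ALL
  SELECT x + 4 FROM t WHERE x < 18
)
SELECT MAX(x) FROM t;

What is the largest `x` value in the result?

Base: x=1.
Iteration 1: 1 < 18 holds -> x = 1 + 4 = 5.
Iteration 2: 5 < 18 holds -> x = 5 + 4 = 9.
Iteration 3: 9 < 18 holds -> x = 9 + 4 = 13.
Iteration 4: 13 < 18 holds -> x = 13 + 4 = 17.
Iteration 5: 17 < 18 holds -> x = 17 + 4 = 21.
Iteration 6: 21 < 18 fails; recursion stops.
x values: 1, 5, 9, 13, 17, 21; the maximum is 21.

21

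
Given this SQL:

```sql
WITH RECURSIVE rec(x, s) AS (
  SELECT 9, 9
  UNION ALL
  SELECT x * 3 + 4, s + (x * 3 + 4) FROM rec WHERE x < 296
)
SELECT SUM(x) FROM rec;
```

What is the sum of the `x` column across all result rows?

Base: x=9, s=9.
Iteration 1: 9 < 296 holds -> x = 9 * 3 + 4 = 31, s = 9 + 31 = 40.
Iteration 2: 31 < 296 holds -> x = 31 * 3 + 4 = 97, s = 40 + 97 = 137.
Iteration 3: 97 < 296 holds -> x = 97 * 3 + 4 = 295, s = 137 + 295 = 432.
Iteration 4: 295 < 296 holds -> x = 295 * 3 + 4 = 889, s = 432 + 889 = 1321.
Iteration 5: 889 < 296 fails; recursion stops.
SUM(x) = 9 + 31 + 97 + 295 + 889 = 1321.

1321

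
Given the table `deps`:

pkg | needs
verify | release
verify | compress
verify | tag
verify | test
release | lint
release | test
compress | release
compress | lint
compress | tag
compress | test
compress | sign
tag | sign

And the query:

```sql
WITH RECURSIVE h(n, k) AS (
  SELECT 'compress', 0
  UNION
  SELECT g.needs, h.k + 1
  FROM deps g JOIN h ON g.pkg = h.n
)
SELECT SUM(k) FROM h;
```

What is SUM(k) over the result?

Base: (compress, k=0).
Iteration 1: edges from {compress} -> (lint, k=1), (release, k=1), (sign, k=1), (tag, k=1), (test, k=1).
Iteration 2: edges from {lint,release,sign,tag,test} -> (lint, k=2), (sign, k=2), (test, k=2).
Iteration 3: no outgoing edges from {lint,sign,test}; recursion stops.
SUM(k) = 0 + 1 + 1 + 1 + 1 + 1 + 2 + 2 + 2 = 11.

11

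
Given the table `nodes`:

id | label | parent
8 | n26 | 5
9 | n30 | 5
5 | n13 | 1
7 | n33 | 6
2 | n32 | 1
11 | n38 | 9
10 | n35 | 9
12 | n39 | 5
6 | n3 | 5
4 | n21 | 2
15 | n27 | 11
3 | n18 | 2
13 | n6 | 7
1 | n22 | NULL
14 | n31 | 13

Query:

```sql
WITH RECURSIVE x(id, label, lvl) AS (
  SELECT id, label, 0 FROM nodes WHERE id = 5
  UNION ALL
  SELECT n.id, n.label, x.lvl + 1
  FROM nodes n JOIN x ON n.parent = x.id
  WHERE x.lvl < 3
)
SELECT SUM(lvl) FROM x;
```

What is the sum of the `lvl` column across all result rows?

16

Base: id=5 (n13) at lvl 0.
Iteration 1: rows with parent in {5} -> n3 (id 6, lvl 1), n26 (id 8, lvl 1), n30 (id 9, lvl 1), n39 (id 12, lvl 1).
Iteration 2: rows with parent in {6,8,9,12} -> n33 (id 7, lvl 2), n35 (id 10, lvl 2), n38 (id 11, lvl 2).
Iteration 3: rows with parent in {7,10,11} -> n6 (id 13, lvl 3), n27 (id 15, lvl 3).
Iteration 4: lvl < 3 fails for all current rows; recursion stops.
SUM(lvl) = 0 + 1 + 1 + 1 + 1 + 2 + 2 + 2 + 3 + 3 = 16.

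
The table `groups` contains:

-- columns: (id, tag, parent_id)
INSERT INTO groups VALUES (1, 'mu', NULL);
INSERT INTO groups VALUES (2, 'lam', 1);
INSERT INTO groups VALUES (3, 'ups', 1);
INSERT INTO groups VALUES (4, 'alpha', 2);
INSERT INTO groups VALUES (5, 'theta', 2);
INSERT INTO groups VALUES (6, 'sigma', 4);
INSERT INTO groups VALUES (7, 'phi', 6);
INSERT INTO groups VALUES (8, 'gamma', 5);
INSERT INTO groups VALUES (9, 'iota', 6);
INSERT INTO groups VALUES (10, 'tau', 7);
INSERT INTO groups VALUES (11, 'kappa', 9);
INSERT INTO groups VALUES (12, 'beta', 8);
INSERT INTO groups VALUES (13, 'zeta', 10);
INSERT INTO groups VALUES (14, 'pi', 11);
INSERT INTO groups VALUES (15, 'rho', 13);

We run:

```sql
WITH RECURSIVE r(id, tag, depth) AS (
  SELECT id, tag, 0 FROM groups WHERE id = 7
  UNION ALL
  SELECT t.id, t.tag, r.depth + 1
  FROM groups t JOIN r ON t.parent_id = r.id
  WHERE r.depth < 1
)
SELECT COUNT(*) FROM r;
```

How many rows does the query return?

Base: id=7 (phi) at depth 0.
Iteration 1: rows with parent_id in {7} -> tau (id 10, depth 1).
Iteration 2: depth < 1 fails for all current rows; recursion stops.
Total rows emitted: 2.

2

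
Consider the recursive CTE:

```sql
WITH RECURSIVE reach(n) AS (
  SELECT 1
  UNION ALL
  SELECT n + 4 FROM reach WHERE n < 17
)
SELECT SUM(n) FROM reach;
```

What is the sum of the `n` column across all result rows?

45

Base: n=1.
Iteration 1: 1 < 17 holds -> n = 1 + 4 = 5.
Iteration 2: 5 < 17 holds -> n = 5 + 4 = 9.
Iteration 3: 9 < 17 holds -> n = 9 + 4 = 13.
Iteration 4: 13 < 17 holds -> n = 13 + 4 = 17.
Iteration 5: 17 < 17 fails; recursion stops.
SUM(n) = 1 + 5 + 9 + 13 + 17 = 45.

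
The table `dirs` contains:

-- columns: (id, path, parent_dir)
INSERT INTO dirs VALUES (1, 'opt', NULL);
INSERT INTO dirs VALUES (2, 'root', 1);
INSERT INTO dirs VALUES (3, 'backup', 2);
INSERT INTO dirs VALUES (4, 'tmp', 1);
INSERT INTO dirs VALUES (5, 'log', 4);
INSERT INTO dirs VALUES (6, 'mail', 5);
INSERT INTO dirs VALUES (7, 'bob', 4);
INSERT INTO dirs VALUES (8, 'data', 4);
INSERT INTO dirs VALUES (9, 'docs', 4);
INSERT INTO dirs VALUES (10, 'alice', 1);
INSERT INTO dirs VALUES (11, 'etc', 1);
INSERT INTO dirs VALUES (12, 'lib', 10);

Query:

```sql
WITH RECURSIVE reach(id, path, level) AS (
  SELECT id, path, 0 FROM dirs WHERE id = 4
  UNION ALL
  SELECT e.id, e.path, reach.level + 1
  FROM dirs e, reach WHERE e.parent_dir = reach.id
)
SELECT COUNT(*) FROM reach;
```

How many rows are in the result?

6

Base: id=4 (tmp) at level 0.
Iteration 1: rows with parent_dir in {4} -> log (id 5, level 1), bob (id 7, level 1), data (id 8, level 1), docs (id 9, level 1).
Iteration 2: rows with parent_dir in {5,7,8,9} -> mail (id 6, level 2).
Iteration 3: no rows with parent_dir in {6}; recursion stops.
Total rows emitted: 6.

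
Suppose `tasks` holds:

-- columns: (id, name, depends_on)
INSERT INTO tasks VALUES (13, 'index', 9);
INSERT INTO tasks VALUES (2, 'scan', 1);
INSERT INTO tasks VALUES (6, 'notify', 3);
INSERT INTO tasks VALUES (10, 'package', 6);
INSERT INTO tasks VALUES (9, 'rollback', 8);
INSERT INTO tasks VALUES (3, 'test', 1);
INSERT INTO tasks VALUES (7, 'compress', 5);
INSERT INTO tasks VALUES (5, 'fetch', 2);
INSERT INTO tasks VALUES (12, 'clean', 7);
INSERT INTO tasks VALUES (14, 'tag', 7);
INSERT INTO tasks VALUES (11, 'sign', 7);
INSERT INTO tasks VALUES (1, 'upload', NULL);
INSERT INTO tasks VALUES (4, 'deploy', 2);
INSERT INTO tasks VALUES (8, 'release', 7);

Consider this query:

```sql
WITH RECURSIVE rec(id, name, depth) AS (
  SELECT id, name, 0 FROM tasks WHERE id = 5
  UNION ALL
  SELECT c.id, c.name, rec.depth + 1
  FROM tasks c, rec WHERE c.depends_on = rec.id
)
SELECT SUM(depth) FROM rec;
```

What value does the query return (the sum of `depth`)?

Base: id=5 (fetch) at depth 0.
Iteration 1: rows with depends_on in {5} -> compress (id 7, depth 1).
Iteration 2: rows with depends_on in {7} -> release (id 8, depth 2), sign (id 11, depth 2), clean (id 12, depth 2), tag (id 14, depth 2).
Iteration 3: rows with depends_on in {8,11,12,14} -> rollback (id 9, depth 3).
Iteration 4: rows with depends_on in {9} -> index (id 13, depth 4).
Iteration 5: no rows with depends_on in {13}; recursion stops.
SUM(depth) = 0 + 1 + 2 + 2 + 2 + 2 + 3 + 4 = 16.

16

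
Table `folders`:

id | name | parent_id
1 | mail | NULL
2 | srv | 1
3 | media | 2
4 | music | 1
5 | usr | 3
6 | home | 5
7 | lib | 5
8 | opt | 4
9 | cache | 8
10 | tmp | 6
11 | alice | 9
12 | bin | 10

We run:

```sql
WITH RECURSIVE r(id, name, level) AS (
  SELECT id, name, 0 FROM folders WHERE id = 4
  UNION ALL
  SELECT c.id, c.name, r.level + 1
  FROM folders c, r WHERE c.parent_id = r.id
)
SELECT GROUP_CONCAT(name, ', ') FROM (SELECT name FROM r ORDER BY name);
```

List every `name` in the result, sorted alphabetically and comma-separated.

Base: id=4 (music) at level 0.
Iteration 1: rows with parent_id in {4} -> opt (id 8, level 1).
Iteration 2: rows with parent_id in {8} -> cache (id 9, level 2).
Iteration 3: rows with parent_id in {9} -> alice (id 11, level 3).
Iteration 4: no rows with parent_id in {11}; recursion stops.

alice, cache, music, opt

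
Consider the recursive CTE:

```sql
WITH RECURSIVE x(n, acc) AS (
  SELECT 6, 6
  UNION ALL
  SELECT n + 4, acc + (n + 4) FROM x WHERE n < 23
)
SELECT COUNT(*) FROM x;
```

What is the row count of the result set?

Base: n=6, acc=6.
Iteration 1: 6 < 23 holds -> n = 6 + 4 = 10, acc = 6 + 10 = 16.
Iteration 2: 10 < 23 holds -> n = 10 + 4 = 14, acc = 16 + 14 = 30.
Iteration 3: 14 < 23 holds -> n = 14 + 4 = 18, acc = 30 + 18 = 48.
Iteration 4: 18 < 23 holds -> n = 18 + 4 = 22, acc = 48 + 22 = 70.
Iteration 5: 22 < 23 holds -> n = 22 + 4 = 26, acc = 70 + 26 = 96.
Iteration 6: 26 < 23 fails; recursion stops.
Total rows emitted: 6.

6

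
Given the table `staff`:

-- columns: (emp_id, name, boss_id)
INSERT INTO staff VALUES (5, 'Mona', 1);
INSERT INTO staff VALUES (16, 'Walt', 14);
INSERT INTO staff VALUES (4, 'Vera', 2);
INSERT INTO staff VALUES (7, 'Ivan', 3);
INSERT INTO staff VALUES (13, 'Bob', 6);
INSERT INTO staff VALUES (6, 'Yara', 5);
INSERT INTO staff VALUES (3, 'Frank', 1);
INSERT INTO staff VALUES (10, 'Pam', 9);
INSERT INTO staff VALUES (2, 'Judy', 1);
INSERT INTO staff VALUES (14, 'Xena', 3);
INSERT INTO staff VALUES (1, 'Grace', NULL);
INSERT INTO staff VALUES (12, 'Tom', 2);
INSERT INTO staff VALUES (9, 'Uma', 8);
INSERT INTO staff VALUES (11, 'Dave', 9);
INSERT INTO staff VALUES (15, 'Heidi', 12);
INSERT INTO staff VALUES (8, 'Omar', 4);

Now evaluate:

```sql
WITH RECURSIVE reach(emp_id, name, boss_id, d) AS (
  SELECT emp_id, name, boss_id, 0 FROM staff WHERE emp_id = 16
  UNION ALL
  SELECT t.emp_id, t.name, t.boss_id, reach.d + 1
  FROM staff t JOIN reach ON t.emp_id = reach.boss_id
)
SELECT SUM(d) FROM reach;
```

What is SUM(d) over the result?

Base: emp_id=16 (Walt), boss_id=14, d 0.
Iteration 1: join on emp_id=14 -> Xena (id 14, boss_id=3, d 1).
Iteration 2: join on emp_id=3 -> Frank (id 3, boss_id=1, d 2).
Iteration 3: join on emp_id=1 -> Grace (id 1, boss_id=NULL, d 3).
Iteration 4: boss_id is NULL; no match; recursion stops.
SUM(d) = 0 + 1 + 2 + 3 = 6.

6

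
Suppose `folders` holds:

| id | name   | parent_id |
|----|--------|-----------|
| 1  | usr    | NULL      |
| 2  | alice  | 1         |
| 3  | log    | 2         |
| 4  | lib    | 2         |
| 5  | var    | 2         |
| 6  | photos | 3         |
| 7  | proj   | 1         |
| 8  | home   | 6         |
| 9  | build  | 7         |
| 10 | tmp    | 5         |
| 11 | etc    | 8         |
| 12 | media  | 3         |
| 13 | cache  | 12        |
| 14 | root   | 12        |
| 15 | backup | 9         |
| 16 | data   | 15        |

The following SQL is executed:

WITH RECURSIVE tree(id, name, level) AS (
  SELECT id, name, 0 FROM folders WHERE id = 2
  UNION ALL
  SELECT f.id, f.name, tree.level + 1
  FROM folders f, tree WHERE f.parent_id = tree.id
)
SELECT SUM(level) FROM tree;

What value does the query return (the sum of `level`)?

Base: id=2 (alice) at level 0.
Iteration 1: rows with parent_id in {2} -> log (id 3, level 1), lib (id 4, level 1), var (id 5, level 1).
Iteration 2: rows with parent_id in {3,4,5} -> photos (id 6, level 2), tmp (id 10, level 2), media (id 12, level 2).
Iteration 3: rows with parent_id in {6,10,12} -> home (id 8, level 3), cache (id 13, level 3), root (id 14, level 3).
Iteration 4: rows with parent_id in {8,13,14} -> etc (id 11, level 4).
Iteration 5: no rows with parent_id in {11}; recursion stops.
SUM(level) = 0 + 1 + 1 + 1 + 2 + 2 + 2 + 3 + 3 + 3 + 4 = 22.

22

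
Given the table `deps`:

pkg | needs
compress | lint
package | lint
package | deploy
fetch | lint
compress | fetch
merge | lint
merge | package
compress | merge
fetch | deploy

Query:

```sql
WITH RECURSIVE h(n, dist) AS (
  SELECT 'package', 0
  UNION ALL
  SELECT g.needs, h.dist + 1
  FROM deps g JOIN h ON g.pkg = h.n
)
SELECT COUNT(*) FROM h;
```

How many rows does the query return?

Base: (package, dist=0).
Iteration 1: edges from {package} -> (deploy, dist=1), (lint, dist=1).
Iteration 2: no outgoing edges from {deploy,lint}; recursion stops.
Total rows emitted: 3.

3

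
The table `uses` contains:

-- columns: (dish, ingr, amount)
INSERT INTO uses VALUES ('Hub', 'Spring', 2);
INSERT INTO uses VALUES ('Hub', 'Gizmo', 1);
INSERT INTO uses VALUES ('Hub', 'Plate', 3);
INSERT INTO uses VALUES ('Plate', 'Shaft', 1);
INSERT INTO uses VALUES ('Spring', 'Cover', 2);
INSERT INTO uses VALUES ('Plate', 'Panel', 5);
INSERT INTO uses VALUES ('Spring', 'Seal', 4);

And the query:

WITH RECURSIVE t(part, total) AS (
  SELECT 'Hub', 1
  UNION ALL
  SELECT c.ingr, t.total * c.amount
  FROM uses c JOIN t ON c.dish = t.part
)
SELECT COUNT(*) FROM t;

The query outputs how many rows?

8

Base: (Hub, total=1).
Iteration 1: components of {Hub} -> Gizmo = 1*1 = 1, Plate = 1*3 = 3, Spring = 1*2 = 2.
Iteration 2: components of {Gizmo,Plate,Spring} -> Cover = 2*2 = 4, Panel = 3*5 = 15, Seal = 2*4 = 8, Shaft = 3*1 = 3.
Iteration 3: no further components; recursion stops.
Total rows emitted: 8.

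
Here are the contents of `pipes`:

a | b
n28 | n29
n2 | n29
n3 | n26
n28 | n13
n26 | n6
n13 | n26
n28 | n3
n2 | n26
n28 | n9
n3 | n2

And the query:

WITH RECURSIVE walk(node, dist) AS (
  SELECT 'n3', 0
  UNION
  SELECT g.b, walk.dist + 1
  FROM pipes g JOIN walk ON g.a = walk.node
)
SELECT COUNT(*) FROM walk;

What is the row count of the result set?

7

Base: (n3, dist=0).
Iteration 1: edges from {n3} -> (n2, dist=1), (n26, dist=1).
Iteration 2: edges from {n2,n26} -> (n26, dist=2), (n29, dist=2), (n6, dist=2).
Iteration 3: edges from {n26,n29,n6} -> (n6, dist=3).
Iteration 4: no outgoing edges from {n6}; recursion stops.
Total rows emitted: 7.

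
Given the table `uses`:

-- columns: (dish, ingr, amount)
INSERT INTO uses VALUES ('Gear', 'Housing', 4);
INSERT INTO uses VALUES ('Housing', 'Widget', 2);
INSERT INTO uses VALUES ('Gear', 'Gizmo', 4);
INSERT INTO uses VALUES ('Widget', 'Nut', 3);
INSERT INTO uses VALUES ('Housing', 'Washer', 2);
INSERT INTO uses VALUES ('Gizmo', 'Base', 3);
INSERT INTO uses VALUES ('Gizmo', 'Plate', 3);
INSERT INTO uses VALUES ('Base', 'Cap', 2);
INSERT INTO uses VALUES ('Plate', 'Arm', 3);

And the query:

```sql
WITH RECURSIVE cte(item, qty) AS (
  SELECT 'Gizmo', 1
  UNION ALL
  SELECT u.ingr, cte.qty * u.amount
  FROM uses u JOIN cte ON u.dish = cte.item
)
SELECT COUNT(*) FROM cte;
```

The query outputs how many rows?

5

Base: (Gizmo, qty=1).
Iteration 1: components of {Gizmo} -> Base = 1*3 = 3, Plate = 1*3 = 3.
Iteration 2: components of {Base,Plate} -> Arm = 3*3 = 9, Cap = 3*2 = 6.
Iteration 3: no further components; recursion stops.
Total rows emitted: 5.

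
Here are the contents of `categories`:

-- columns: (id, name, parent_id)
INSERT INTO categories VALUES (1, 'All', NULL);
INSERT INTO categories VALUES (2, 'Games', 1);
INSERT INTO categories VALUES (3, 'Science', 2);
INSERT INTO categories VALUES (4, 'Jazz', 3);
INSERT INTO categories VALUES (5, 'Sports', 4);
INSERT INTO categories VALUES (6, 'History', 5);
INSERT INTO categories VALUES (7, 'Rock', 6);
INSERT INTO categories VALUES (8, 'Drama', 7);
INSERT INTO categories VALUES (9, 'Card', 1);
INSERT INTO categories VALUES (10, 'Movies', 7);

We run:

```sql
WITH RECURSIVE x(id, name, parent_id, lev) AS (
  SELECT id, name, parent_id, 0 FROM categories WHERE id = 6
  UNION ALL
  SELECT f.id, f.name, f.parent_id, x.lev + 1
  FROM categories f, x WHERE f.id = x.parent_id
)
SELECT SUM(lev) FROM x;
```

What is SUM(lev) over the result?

15

Base: id=6 (History), parent_id=5, lev 0.
Iteration 1: join on id=5 -> Sports (id 5, parent_id=4, lev 1).
Iteration 2: join on id=4 -> Jazz (id 4, parent_id=3, lev 2).
Iteration 3: join on id=3 -> Science (id 3, parent_id=2, lev 3).
Iteration 4: join on id=2 -> Games (id 2, parent_id=1, lev 4).
Iteration 5: join on id=1 -> All (id 1, parent_id=NULL, lev 5).
Iteration 6: parent_id is NULL; no match; recursion stops.
SUM(lev) = 0 + 1 + 2 + 3 + 4 + 5 = 15.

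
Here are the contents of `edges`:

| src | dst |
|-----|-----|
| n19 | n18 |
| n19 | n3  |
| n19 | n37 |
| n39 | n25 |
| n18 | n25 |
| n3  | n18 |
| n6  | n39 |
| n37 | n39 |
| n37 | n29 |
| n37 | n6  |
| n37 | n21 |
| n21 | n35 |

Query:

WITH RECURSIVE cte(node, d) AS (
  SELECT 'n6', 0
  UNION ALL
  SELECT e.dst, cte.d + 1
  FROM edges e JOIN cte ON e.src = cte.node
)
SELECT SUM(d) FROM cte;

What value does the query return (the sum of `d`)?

Base: (n6, d=0).
Iteration 1: edges from {n6} -> (n39, d=1).
Iteration 2: edges from {n39} -> (n25, d=2).
Iteration 3: no outgoing edges from {n25}; recursion stops.
SUM(d) = 0 + 1 + 2 = 3.

3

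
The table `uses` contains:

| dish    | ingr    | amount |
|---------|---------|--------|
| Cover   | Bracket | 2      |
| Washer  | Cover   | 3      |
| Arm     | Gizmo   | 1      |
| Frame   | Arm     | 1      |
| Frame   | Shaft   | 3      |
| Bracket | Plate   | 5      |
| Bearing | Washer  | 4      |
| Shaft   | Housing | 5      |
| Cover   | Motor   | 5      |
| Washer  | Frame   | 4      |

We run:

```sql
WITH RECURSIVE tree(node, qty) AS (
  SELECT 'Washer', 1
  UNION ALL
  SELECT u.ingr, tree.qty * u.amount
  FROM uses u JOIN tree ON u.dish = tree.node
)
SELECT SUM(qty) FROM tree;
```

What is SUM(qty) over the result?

Base: (Washer, qty=1).
Iteration 1: components of {Washer} -> Cover = 1*3 = 3, Frame = 1*4 = 4.
Iteration 2: components of {Cover,Frame} -> Arm = 4*1 = 4, Bracket = 3*2 = 6, Motor = 3*5 = 15, Shaft = 4*3 = 12.
Iteration 3: components of {Arm,Bracket,Motor,Shaft} -> Gizmo = 4*1 = 4, Housing = 12*5 = 60, Plate = 6*5 = 30.
Iteration 4: no further components; recursion stops.
SUM(qty) = 1 + 3 + 4 + 15 + 6 + 12 + 4 + 30 + 60 + 4 = 139.

139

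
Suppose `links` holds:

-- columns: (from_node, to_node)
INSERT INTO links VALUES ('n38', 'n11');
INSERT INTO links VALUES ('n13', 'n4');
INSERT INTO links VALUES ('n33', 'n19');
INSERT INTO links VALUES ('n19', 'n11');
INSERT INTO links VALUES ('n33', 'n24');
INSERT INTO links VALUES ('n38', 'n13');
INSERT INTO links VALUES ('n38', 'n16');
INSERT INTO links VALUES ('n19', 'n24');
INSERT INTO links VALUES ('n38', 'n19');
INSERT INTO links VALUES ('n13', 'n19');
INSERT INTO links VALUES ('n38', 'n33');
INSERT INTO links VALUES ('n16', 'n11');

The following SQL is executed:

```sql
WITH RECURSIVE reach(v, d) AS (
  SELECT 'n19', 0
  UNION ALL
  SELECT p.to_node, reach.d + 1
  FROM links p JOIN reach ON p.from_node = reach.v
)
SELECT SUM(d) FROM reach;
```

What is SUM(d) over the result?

Base: (n19, d=0).
Iteration 1: edges from {n19} -> (n11, d=1), (n24, d=1).
Iteration 2: no outgoing edges from {n11,n24}; recursion stops.
SUM(d) = 0 + 1 + 1 = 2.

2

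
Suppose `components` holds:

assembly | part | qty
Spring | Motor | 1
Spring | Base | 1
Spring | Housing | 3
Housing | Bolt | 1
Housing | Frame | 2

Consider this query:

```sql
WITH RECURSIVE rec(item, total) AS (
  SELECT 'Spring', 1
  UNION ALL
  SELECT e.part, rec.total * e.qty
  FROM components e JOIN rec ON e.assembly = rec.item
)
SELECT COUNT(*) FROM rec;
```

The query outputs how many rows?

Base: (Spring, total=1).
Iteration 1: components of {Spring} -> Base = 1*1 = 1, Housing = 1*3 = 3, Motor = 1*1 = 1.
Iteration 2: components of {Base,Housing,Motor} -> Bolt = 3*1 = 3, Frame = 3*2 = 6.
Iteration 3: no further components; recursion stops.
Total rows emitted: 6.

6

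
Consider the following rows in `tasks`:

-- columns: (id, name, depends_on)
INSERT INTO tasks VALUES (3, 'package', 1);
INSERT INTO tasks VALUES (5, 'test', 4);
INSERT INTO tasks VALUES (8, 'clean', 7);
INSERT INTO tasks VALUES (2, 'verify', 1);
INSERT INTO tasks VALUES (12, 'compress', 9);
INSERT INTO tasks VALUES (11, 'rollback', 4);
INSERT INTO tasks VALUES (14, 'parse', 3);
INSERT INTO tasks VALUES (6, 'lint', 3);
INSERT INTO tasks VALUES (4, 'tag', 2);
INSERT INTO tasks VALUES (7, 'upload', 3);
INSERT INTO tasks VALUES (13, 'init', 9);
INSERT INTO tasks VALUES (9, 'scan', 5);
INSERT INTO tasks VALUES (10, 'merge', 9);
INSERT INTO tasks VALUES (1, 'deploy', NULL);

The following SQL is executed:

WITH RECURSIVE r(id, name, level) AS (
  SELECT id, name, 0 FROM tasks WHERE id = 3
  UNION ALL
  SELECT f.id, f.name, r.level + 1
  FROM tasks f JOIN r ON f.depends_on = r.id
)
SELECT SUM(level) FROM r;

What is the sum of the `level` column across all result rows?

Base: id=3 (package) at level 0.
Iteration 1: rows with depends_on in {3} -> lint (id 6, level 1), upload (id 7, level 1), parse (id 14, level 1).
Iteration 2: rows with depends_on in {6,7,14} -> clean (id 8, level 2).
Iteration 3: no rows with depends_on in {8}; recursion stops.
SUM(level) = 0 + 1 + 1 + 1 + 2 = 5.

5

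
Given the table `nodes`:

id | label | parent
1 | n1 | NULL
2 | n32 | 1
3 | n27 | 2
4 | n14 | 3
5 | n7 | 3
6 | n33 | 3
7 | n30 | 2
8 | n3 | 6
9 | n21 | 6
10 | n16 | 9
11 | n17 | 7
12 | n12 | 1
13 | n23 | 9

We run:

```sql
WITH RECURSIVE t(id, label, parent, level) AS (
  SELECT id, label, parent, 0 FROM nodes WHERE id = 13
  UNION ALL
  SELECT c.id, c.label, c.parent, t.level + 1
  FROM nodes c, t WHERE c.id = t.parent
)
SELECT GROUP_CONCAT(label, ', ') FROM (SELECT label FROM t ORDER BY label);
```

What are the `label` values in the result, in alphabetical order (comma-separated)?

Base: id=13 (n23), parent=9, level 0.
Iteration 1: join on id=9 -> n21 (id 9, parent=6, level 1).
Iteration 2: join on id=6 -> n33 (id 6, parent=3, level 2).
Iteration 3: join on id=3 -> n27 (id 3, parent=2, level 3).
Iteration 4: join on id=2 -> n32 (id 2, parent=1, level 4).
Iteration 5: join on id=1 -> n1 (id 1, parent=NULL, level 5).
Iteration 6: parent is NULL; no match; recursion stops.

n1, n21, n23, n27, n32, n33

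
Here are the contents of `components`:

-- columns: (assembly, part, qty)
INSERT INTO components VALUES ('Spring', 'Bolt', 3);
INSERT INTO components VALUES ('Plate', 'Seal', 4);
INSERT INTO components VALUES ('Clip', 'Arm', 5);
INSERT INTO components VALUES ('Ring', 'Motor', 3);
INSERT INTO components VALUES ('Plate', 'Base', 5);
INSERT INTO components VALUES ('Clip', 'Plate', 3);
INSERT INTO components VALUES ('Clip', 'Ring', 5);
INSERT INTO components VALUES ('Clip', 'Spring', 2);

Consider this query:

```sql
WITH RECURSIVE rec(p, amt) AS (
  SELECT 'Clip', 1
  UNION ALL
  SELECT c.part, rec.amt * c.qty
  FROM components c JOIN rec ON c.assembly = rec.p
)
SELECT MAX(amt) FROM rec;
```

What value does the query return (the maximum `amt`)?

15

Base: (Clip, amt=1).
Iteration 1: components of {Clip} -> Arm = 1*5 = 5, Plate = 1*3 = 3, Ring = 1*5 = 5, Spring = 1*2 = 2.
Iteration 2: components of {Arm,Plate,Ring,Spring} -> Base = 3*5 = 15, Bolt = 2*3 = 6, Motor = 5*3 = 15, Seal = 3*4 = 12.
Iteration 3: no further components; recursion stops.
amt values: 1, 5, 5, 3, 2, 15, 15, 12, 6; the maximum is 15.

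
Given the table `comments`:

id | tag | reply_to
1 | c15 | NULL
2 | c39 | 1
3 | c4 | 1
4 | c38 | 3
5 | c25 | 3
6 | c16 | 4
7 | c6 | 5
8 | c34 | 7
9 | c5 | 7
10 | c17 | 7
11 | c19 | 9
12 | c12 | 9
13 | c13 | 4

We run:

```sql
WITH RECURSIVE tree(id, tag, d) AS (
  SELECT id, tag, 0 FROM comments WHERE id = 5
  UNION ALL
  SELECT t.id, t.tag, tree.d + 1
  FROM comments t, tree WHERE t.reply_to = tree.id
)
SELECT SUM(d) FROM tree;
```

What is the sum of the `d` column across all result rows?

Base: id=5 (c25) at d 0.
Iteration 1: rows with reply_to in {5} -> c6 (id 7, d 1).
Iteration 2: rows with reply_to in {7} -> c34 (id 8, d 2), c5 (id 9, d 2), c17 (id 10, d 2).
Iteration 3: rows with reply_to in {8,9,10} -> c19 (id 11, d 3), c12 (id 12, d 3).
Iteration 4: no rows with reply_to in {11,12}; recursion stops.
SUM(d) = 0 + 1 + 2 + 2 + 2 + 3 + 3 = 13.

13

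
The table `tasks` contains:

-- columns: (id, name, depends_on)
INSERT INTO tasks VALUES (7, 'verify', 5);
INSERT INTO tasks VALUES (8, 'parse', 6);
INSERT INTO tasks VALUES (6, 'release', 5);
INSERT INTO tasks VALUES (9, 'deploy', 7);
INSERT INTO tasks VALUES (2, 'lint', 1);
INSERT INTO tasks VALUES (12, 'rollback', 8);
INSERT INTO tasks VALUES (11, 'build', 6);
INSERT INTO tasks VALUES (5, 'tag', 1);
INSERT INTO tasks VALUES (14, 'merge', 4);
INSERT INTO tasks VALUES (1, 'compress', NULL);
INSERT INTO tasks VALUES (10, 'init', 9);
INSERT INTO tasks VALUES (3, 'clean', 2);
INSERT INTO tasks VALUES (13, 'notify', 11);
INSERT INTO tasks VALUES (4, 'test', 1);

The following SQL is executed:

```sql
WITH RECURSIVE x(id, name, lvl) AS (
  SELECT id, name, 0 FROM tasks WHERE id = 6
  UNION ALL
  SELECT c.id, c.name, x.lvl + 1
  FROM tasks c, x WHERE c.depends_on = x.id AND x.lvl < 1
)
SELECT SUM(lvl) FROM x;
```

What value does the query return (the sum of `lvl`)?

2

Base: id=6 (release) at lvl 0.
Iteration 1: rows with depends_on in {6} -> parse (id 8, lvl 1), build (id 11, lvl 1).
Iteration 2: lvl < 1 fails for all current rows; recursion stops.
SUM(lvl) = 0 + 1 + 1 = 2.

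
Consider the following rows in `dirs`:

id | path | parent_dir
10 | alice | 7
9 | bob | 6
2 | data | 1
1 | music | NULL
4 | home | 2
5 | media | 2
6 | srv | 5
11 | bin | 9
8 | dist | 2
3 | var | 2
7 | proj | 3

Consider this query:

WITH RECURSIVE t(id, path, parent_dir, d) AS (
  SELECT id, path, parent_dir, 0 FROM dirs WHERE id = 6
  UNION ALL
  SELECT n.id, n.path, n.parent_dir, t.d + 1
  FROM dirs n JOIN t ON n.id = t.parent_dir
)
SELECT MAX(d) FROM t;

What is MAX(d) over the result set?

Base: id=6 (srv), parent_dir=5, d 0.
Iteration 1: join on id=5 -> media (id 5, parent_dir=2, d 1).
Iteration 2: join on id=2 -> data (id 2, parent_dir=1, d 2).
Iteration 3: join on id=1 -> music (id 1, parent_dir=NULL, d 3).
Iteration 4: parent_dir is NULL; no match; recursion stops.
d values: 0, 1, 2, 3; the maximum is 3.

3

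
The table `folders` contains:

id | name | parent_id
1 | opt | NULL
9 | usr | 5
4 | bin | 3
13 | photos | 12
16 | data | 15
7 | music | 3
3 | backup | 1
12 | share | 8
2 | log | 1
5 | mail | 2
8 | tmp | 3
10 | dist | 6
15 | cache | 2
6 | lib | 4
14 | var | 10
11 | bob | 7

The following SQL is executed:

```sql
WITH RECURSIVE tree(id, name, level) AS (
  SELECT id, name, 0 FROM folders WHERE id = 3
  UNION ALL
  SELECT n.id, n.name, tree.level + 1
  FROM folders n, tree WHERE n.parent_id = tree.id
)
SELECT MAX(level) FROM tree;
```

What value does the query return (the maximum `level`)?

Base: id=3 (backup) at level 0.
Iteration 1: rows with parent_id in {3} -> bin (id 4, level 1), music (id 7, level 1), tmp (id 8, level 1).
Iteration 2: rows with parent_id in {4,7,8} -> lib (id 6, level 2), bob (id 11, level 2), share (id 12, level 2).
Iteration 3: rows with parent_id in {6,11,12} -> dist (id 10, level 3), photos (id 13, level 3).
Iteration 4: rows with parent_id in {10,13} -> var (id 14, level 4).
Iteration 5: no rows with parent_id in {14}; recursion stops.
level values: 0, 1, 1, 1, 2, 2, 2, 3, 3, 4; the maximum is 4.

4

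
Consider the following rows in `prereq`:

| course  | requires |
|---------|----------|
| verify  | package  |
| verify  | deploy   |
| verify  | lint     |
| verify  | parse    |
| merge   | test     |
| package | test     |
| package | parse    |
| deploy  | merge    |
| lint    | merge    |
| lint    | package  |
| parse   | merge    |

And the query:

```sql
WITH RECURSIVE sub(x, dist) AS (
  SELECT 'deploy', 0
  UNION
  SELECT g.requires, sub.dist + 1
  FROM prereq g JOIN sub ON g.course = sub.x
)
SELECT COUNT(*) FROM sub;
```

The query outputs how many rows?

Base: (deploy, dist=0).
Iteration 1: edges from {deploy} -> (merge, dist=1).
Iteration 2: edges from {merge} -> (test, dist=2).
Iteration 3: no outgoing edges from {test}; recursion stops.
Total rows emitted: 3.

3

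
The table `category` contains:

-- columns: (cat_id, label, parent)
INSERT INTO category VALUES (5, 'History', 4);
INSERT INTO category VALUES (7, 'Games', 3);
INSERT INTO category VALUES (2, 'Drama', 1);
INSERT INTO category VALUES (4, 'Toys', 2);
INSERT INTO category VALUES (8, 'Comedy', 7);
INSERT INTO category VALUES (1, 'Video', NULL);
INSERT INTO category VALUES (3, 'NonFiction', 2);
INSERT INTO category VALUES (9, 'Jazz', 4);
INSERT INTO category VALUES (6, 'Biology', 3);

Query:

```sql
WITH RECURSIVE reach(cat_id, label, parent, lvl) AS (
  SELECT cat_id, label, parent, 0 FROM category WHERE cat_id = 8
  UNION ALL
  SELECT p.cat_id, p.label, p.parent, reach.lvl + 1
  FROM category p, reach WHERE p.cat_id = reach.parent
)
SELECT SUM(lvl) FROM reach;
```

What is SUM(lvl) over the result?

Base: cat_id=8 (Comedy), parent=7, lvl 0.
Iteration 1: join on cat_id=7 -> Games (id 7, parent=3, lvl 1).
Iteration 2: join on cat_id=3 -> NonFiction (id 3, parent=2, lvl 2).
Iteration 3: join on cat_id=2 -> Drama (id 2, parent=1, lvl 3).
Iteration 4: join on cat_id=1 -> Video (id 1, parent=NULL, lvl 4).
Iteration 5: parent is NULL; no match; recursion stops.
SUM(lvl) = 0 + 1 + 2 + 3 + 4 = 10.

10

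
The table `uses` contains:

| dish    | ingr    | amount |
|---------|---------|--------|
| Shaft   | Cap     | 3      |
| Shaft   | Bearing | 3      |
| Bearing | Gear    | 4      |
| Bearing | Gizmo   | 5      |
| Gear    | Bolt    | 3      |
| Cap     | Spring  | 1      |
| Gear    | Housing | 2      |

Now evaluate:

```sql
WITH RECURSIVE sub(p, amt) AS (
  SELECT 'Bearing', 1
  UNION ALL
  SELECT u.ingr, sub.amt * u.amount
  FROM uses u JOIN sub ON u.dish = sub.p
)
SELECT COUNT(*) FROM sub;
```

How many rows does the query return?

5

Base: (Bearing, amt=1).
Iteration 1: components of {Bearing} -> Gear = 1*4 = 4, Gizmo = 1*5 = 5.
Iteration 2: components of {Gear,Gizmo} -> Bolt = 4*3 = 12, Housing = 4*2 = 8.
Iteration 3: no further components; recursion stops.
Total rows emitted: 5.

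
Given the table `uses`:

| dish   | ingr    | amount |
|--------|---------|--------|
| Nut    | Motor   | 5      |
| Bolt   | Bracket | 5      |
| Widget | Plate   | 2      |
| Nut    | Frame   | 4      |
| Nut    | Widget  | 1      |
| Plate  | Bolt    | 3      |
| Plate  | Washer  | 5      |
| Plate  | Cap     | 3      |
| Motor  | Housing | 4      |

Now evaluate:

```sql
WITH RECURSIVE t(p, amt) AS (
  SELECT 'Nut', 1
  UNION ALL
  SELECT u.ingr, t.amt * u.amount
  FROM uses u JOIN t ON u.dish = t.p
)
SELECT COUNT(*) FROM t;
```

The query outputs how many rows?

10

Base: (Nut, amt=1).
Iteration 1: components of {Nut} -> Frame = 1*4 = 4, Motor = 1*5 = 5, Widget = 1*1 = 1.
Iteration 2: components of {Frame,Motor,Widget} -> Housing = 5*4 = 20, Plate = 1*2 = 2.
Iteration 3: components of {Housing,Plate} -> Bolt = 2*3 = 6, Cap = 2*3 = 6, Washer = 2*5 = 10.
Iteration 4: components of {Bolt,Cap,Washer} -> Bracket = 6*5 = 30.
Iteration 5: no further components; recursion stops.
Total rows emitted: 10.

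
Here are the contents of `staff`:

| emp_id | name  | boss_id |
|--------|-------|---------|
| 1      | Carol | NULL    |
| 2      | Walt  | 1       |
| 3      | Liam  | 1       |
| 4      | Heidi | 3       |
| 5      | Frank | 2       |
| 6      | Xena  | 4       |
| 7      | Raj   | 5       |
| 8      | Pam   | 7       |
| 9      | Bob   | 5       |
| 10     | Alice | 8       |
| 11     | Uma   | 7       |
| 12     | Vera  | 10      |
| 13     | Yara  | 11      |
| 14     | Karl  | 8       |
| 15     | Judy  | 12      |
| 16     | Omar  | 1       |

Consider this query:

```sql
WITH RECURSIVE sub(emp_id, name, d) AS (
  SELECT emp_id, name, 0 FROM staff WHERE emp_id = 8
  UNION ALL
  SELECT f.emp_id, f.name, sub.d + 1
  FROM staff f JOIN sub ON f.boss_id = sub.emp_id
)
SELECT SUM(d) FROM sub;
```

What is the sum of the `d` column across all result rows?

Base: emp_id=8 (Pam) at d 0.
Iteration 1: rows with boss_id in {8} -> Alice (id 10, d 1), Karl (id 14, d 1).
Iteration 2: rows with boss_id in {10,14} -> Vera (id 12, d 2).
Iteration 3: rows with boss_id in {12} -> Judy (id 15, d 3).
Iteration 4: no rows with boss_id in {15}; recursion stops.
SUM(d) = 0 + 1 + 1 + 2 + 3 = 7.

7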